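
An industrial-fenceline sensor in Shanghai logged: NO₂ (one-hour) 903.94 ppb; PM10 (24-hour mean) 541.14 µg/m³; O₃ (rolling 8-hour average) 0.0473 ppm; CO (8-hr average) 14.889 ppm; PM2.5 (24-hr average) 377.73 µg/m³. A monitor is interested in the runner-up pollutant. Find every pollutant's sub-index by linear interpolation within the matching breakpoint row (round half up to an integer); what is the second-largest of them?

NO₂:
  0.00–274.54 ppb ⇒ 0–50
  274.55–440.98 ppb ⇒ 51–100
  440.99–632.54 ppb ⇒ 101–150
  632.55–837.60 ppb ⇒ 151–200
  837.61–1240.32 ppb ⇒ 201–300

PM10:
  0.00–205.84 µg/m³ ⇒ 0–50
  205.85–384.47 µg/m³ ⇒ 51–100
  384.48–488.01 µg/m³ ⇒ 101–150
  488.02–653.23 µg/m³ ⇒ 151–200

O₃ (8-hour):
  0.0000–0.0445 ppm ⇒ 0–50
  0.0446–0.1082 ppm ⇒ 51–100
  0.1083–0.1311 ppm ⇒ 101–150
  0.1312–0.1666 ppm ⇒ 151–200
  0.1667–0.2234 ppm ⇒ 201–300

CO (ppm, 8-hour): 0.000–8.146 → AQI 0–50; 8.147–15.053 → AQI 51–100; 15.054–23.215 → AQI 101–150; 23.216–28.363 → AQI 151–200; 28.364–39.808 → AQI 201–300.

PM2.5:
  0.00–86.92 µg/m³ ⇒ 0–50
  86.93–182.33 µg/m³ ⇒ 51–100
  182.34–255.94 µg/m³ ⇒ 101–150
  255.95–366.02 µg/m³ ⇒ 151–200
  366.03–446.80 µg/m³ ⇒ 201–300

NO₂: row 837.61–1240.32 (AQI 201–300). (300−201)·(903.94−837.61)/(1240.32−837.61) + 201 = 99·66.33/402.71 + 201 ≈ 217.31 → 217.
PM10: 541.14 lies in 488.02–653.23, so I_lo=151, I_hi=200, C_lo=488.02, C_hi=653.23.
(200−151)/(653.23−488.02) × (541.14−488.02) + 151 = 49/165.21 × 53.12 + 151 ≈ 166.75 → 167.
O₃: 0.0473 ∈ [0.0446, 0.1082] ↔ index [51, 100].
51 + (0.0473−0.0446)·(100−51)/(0.1082−0.0446) = 51 + 0.0027·49/0.0636 ≈ 53.08, so AQI = 53.
CO: 14.889 ∈ [8.147, 15.053] ↔ index [51, 100].
51 + (14.889−8.147)·(100−51)/(15.053−8.147) = 51 + 6.742·49/6.906 ≈ 98.84, so AQI = 99.
PM2.5: row 366.03–446.80 (AQI 201–300). (300−201)·(377.73−366.03)/(446.80−366.03) + 201 = 99·11.70/80.77 + 201 ≈ 215.34 → 215.
Sub-indices: NO₂→217, PM10→167, O₃→53, CO→99, PM2.5→215. Ranked high→low: 217, 215, 167, 99, 53. Second-highest sub-index = 215.

215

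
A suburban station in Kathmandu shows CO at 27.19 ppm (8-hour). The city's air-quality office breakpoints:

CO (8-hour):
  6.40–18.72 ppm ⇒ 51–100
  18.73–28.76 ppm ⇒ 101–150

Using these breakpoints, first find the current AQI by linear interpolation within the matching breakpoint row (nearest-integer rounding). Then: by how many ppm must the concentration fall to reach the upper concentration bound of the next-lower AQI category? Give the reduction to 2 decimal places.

8.47

CO: 27.19 ∈ [18.73, 28.76] ↔ index [101, 150].
101 + (27.19−18.73)·(150−101)/(28.76−18.73) = 101 + 8.46·49/10.03 ≈ 142.33, so AQI = 142.
Current AQI 142 is in the Unhealthy for Sensitive Groups range (101–150). The next-lower category tops out at AQI 100, whose upper concentration bound is 18.72 ppm.
Reduction needed = 27.19 − 18.72 = 8.47 ppm.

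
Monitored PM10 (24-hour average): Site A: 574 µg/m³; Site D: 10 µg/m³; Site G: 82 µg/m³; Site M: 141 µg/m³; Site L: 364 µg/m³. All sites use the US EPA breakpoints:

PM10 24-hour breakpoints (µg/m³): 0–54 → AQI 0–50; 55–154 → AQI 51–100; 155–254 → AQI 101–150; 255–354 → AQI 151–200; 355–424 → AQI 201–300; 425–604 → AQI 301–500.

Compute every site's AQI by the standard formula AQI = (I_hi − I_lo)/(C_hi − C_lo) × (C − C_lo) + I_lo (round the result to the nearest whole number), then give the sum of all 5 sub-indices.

848

Site A: 574 lies in 425–604, so I_lo=301, I_hi=500, C_lo=425, C_hi=604.
(500−301)/(604−425) × (574−425) + 301 = 199/179 × 149 + 301 ≈ 466.65 → 467.
Site D: 10 lies in 0–54, so I_lo=0, I_hi=50, C_lo=0, C_hi=54.
(50−0)/(54−0) × (10−0) + 0 = 50/54 × 10 + 0 ≈ 9.26 → 9.
Site G 82: bracket 55–154 → index 51–100; slope 49/99, offset 27.
AQI = 51 + 49/99·27 ≈ 64.36 ⇒ 64.
Site M 141: bracket 55–154 → index 51–100; slope 49/99, offset 86.
AQI = 51 + 49/99·86 ≈ 93.57 ⇒ 94.
Site L: row 355–424 (AQI 201–300). (300−201)·(364−355)/(424−355) + 201 = 99·9/69 + 201 ≈ 213.91 → 214.
AQIs: Site A=467, Site D=9, Site G=64, Site M=94, Site L=214. Sum = 467 + 9 + 64 + 94 + 214 = 848.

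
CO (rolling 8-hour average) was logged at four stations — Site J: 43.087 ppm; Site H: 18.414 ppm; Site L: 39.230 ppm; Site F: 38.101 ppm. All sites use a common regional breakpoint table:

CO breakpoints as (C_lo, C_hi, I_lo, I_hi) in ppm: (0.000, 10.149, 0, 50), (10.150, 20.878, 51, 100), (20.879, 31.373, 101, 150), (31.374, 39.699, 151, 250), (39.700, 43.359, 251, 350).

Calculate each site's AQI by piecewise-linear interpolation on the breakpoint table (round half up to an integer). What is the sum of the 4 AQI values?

907

Site J 43.087: bracket 39.700–43.359 → index 251–350; slope 99/3.659, offset 3.387.
AQI = 251 + 99/3.659·3.387 ≈ 342.64 ⇒ 343.
Site H 18.414: bracket 10.150–20.878 → index 51–100; slope 49/10.728, offset 8.264.
AQI = 51 + 49/10.728·8.264 ≈ 88.75 ⇒ 89.
Site L 39.230: bracket 31.374–39.699 → index 151–250; slope 99/8.325, offset 7.856.
AQI = 151 + 99/8.325·7.856 ≈ 244.42 ⇒ 244.
Site F: 38.101 ∈ [31.374, 39.699] ↔ index [151, 250].
151 + (38.101−31.374)·(250−151)/(39.699−31.374) = 151 + 6.727·99/8.325 ≈ 231.00, so AQI = 231.
AQIs: Site J=343, Site H=89, Site L=244, Site F=231. Sum = 343 + 89 + 244 + 231 = 907.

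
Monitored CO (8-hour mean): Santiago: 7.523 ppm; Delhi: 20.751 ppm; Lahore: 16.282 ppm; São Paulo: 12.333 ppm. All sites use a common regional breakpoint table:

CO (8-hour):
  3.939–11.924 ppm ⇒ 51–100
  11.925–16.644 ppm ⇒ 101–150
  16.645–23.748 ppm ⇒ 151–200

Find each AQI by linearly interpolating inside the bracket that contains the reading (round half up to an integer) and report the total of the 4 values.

503

Santiago 7.523: bracket 3.939–11.924 → index 51–100; slope 49/7.985, offset 3.584.
AQI = 51 + 49/7.985·3.584 ≈ 72.99 ⇒ 73.
Delhi 20.751: bracket 16.645–23.748 → index 151–200; slope 49/7.103, offset 4.106.
AQI = 151 + 49/7.103·4.106 ≈ 179.33 ⇒ 179.
Lahore: 16.282 ∈ [11.925, 16.644] ↔ index [101, 150].
101 + (16.282−11.925)·(150−101)/(16.644−11.925) = 101 + 4.357·49/4.719 ≈ 146.24, so AQI = 146.
São Paulo: 12.333 ∈ [11.925, 16.644] ↔ index [101, 150].
101 + (12.333−11.925)·(150−101)/(16.644−11.925) = 101 + 0.408·49/4.719 ≈ 105.24, so AQI = 105.
AQIs: Santiago=73, Delhi=179, Lahore=146, São Paulo=105. Sum = 73 + 179 + 146 + 105 = 503.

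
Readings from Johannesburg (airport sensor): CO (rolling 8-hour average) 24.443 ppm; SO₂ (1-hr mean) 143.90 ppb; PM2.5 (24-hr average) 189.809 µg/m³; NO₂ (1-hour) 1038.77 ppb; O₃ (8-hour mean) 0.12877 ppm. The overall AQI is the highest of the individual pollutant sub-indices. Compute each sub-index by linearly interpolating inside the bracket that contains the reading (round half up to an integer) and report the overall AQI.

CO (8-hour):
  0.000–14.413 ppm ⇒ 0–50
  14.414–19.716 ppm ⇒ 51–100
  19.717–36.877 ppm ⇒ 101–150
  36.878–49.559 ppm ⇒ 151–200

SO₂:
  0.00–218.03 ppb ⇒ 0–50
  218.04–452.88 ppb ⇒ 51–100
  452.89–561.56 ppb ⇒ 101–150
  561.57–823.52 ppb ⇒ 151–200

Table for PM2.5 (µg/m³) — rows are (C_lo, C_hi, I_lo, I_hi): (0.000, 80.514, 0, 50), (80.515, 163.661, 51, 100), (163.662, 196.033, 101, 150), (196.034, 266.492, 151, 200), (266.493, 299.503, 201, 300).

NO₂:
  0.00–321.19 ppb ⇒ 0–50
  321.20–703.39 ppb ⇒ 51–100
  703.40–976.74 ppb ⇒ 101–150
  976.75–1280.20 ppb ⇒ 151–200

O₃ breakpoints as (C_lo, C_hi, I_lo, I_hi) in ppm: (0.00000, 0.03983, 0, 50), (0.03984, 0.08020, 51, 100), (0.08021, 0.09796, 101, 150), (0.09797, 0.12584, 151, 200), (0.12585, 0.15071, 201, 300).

CO: row 19.717–36.877 (AQI 101–150). (150−101)·(24.443−19.717)/(36.877−19.717) + 101 = 49·4.726/17.160 + 101 ≈ 114.49 → 114.
SO₂: row 0.00–218.03 (AQI 0–50). (50−0)·(143.90−0.00)/(218.03−0.00) + 0 = 50·143.90/218.03 + 0 ≈ 33.00 → 33.
PM2.5: 189.809 lies in 163.662–196.033, so I_lo=101, I_hi=150, C_lo=163.662, C_hi=196.033.
(150−101)/(196.033−163.662) × (189.809−163.662) + 101 = 49/32.371 × 26.147 + 101 ≈ 140.58 → 141.
NO₂ 1038.77: bracket 976.75–1280.20 → index 151–200; slope 49/303.45, offset 62.02.
AQI = 151 + 49/303.45·62.02 ≈ 161.01 ⇒ 161.
O₃: 0.12877 ∈ [0.12585, 0.15071] ↔ index [201, 300].
201 + (0.12877−0.12585)·(300−201)/(0.15071−0.12585) = 201 + 0.00292·99/0.02486 ≈ 212.63, so AQI = 213.
Sub-indices: CO→114, SO₂→33, PM2.5→141, NO₂→161, O₃→213. Overall AQI = max = 213; dominant pollutant is O₃.
AQI 213: Very Unhealthy.

213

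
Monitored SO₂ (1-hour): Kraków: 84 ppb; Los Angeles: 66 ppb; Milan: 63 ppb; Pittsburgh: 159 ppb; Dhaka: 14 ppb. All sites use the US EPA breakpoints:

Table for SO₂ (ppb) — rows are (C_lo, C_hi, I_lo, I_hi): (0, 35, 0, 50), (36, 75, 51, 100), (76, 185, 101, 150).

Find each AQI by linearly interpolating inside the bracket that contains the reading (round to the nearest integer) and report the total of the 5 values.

Kraków: row 76–185 (AQI 101–150). (150−101)·(84−76)/(185−76) + 101 = 49·8/109 + 101 ≈ 104.60 → 105.
Los Angeles: 66 ∈ [36, 75] ↔ index [51, 100].
51 + (66−36)·(100−51)/(75−36) = 51 + 30·49/39 ≈ 88.69, so AQI = 89.
Milan: 63 ∈ [36, 75] ↔ index [51, 100].
51 + (63−36)·(100−51)/(75−36) = 51 + 27·49/39 ≈ 84.92, so AQI = 85.
Pittsburgh: row 76–185 (AQI 101–150). (150−101)·(159−76)/(185−76) + 101 = 49·83/109 + 101 ≈ 138.31 → 138.
Dhaka 14: bracket 0–35 → index 0–50; slope 50/35, offset 14.
AQI = 0 + 50/35·14 ≈ 20.00 ⇒ 20.
AQIs: Kraków=105, Los Angeles=89, Milan=85, Pittsburgh=138, Dhaka=20. Sum = 105 + 89 + 85 + 138 + 20 = 437.

437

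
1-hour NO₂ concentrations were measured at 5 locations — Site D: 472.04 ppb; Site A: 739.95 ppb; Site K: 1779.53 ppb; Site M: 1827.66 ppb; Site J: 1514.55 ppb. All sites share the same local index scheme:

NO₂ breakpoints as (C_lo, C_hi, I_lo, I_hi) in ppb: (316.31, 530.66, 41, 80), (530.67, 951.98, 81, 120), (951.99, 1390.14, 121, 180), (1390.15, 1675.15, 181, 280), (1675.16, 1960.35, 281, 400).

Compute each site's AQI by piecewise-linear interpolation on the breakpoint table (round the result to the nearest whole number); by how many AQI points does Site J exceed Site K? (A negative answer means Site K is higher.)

Site D: row 316.31–530.66 (AQI 41–80). (80−41)·(472.04−316.31)/(530.66−316.31) + 41 = 39·155.73/214.35 + 41 ≈ 69.33 → 69.
Site A: row 530.67–951.98 (AQI 81–120). (120−81)·(739.95−530.67)/(951.98−530.67) + 81 = 39·209.28/421.31 + 81 ≈ 100.37 → 100.
Site K: 1779.53 lies in 1675.16–1960.35, so I_lo=281, I_hi=400, C_lo=1675.16, C_hi=1960.35.
(400−281)/(1960.35−1675.16) × (1779.53−1675.16) + 281 = 119/285.19 × 104.37 + 281 ≈ 324.55 → 325.
Site M: 1827.66 ∈ [1675.16, 1960.35] ↔ index [281, 400].
281 + (1827.66−1675.16)·(400−281)/(1960.35−1675.16) = 281 + 152.50·119/285.19 ≈ 344.63, so AQI = 345.
Site J 1514.55: bracket 1390.15–1675.15 → index 181–280; slope 99/285.00, offset 124.40.
AQI = 181 + 99/285.00·124.40 ≈ 224.21 ⇒ 224.
AQIs: Site D=69, Site A=100, Site K=325, Site M=345, Site J=224. Site J (224) − Site K (325) = -101.

-101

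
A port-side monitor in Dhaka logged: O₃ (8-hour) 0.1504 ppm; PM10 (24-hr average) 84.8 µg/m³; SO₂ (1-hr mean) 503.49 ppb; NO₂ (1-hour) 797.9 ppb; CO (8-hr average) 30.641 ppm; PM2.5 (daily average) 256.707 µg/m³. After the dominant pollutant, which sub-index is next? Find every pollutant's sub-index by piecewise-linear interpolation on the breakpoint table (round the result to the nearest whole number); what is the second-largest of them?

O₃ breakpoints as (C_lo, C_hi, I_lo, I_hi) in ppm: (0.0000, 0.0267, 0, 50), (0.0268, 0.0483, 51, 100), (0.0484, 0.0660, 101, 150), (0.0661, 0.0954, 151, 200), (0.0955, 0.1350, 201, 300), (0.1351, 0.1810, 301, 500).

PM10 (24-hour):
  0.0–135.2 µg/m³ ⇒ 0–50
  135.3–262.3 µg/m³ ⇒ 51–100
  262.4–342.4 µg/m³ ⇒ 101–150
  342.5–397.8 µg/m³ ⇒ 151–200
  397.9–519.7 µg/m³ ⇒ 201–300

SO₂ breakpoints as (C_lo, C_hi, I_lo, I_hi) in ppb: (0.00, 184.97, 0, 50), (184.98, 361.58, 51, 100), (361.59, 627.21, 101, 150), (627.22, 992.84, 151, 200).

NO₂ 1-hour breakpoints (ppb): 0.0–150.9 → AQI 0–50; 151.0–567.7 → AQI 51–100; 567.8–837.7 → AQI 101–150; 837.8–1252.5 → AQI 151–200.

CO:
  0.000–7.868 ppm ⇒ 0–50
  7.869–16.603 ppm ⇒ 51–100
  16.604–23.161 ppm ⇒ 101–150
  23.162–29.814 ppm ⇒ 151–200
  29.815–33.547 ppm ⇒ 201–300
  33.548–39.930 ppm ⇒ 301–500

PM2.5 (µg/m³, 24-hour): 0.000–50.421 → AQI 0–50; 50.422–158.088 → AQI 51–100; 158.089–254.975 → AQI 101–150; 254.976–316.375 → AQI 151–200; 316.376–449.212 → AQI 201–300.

223

O₃: 0.1504 ∈ [0.1351, 0.1810] ↔ index [301, 500].
301 + (0.1504−0.1351)·(500−301)/(0.1810−0.1351) = 301 + 0.0153·199/0.0459 ≈ 367.33, so AQI = 367.
PM10: 84.8 lies in 0.0–135.2, so I_lo=0, I_hi=50, C_lo=0.0, C_hi=135.2.
(50−0)/(135.2−0.0) × (84.8−0.0) + 0 = 50/135.2 × 84.8 + 0 ≈ 31.36 → 31.
SO₂: row 361.59–627.21 (AQI 101–150). (150−101)·(503.49−361.59)/(627.21−361.59) + 101 = 49·141.90/265.62 + 101 ≈ 127.18 → 127.
NO₂: 797.9 lies in 567.8–837.7, so I_lo=101, I_hi=150, C_lo=567.8, C_hi=837.7.
(150−101)/(837.7−567.8) × (797.9−567.8) + 101 = 49/269.9 × 230.1 + 101 ≈ 142.77 → 143.
CO: row 29.815–33.547 (AQI 201–300). (300−201)·(30.641−29.815)/(33.547−29.815) + 201 = 99·0.826/3.732 + 201 ≈ 222.91 → 223.
PM2.5 256.707: bracket 254.976–316.375 → index 151–200; slope 49/61.399, offset 1.731.
AQI = 151 + 49/61.399·1.731 ≈ 152.38 ⇒ 152.
Sub-indices: O₃→367, PM10→31, SO₂→127, NO₂→143, CO→223, PM2.5→152. Ranked high→low: 367, 223, 152, 143, 127, 31. Second-highest sub-index = 223.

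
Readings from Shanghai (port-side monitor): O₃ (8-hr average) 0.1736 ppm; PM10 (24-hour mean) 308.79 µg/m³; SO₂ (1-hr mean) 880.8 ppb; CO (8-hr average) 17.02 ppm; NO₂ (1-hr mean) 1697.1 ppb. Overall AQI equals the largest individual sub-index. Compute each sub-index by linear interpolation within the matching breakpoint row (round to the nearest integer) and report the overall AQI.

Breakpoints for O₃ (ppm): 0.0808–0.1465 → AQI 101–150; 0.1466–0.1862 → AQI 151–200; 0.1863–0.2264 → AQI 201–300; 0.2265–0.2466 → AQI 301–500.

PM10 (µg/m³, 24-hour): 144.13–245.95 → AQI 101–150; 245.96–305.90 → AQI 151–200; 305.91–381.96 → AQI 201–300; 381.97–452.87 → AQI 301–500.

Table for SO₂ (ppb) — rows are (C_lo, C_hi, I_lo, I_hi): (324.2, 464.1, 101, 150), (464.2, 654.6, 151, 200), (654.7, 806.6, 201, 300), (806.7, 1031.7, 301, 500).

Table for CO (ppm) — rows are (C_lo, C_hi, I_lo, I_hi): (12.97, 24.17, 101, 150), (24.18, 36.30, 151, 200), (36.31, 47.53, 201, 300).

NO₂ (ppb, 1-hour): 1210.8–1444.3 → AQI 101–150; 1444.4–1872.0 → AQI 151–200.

O₃: 0.1736 lies in 0.1466–0.1862, so I_lo=151, I_hi=200, C_lo=0.1466, C_hi=0.1862.
(200−151)/(0.1862−0.1466) × (0.1736−0.1466) + 151 = 49/0.0396 × 0.0270 + 151 ≈ 184.41 → 184.
PM10: 308.79 ∈ [305.91, 381.96] ↔ index [201, 300].
201 + (308.79−305.91)·(300−201)/(381.96−305.91) = 201 + 2.88·99/76.05 ≈ 204.75, so AQI = 205.
SO₂ 880.8: bracket 806.7–1031.7 → index 301–500; slope 199/225.0, offset 74.1.
AQI = 301 + 199/225.0·74.1 ≈ 366.54 ⇒ 367.
CO: row 12.97–24.17 (AQI 101–150). (150−101)·(17.02−12.97)/(24.17−12.97) + 101 = 49·4.05/11.20 + 101 ≈ 118.72 → 119.
NO₂: 1697.1 ∈ [1444.4, 1872.0] ↔ index [151, 200].
151 + (1697.1−1444.4)·(200−151)/(1872.0−1444.4) = 151 + 252.7·49/427.6 ≈ 179.96, so AQI = 180.
Sub-indices: O₃→184, PM10→205, SO₂→367, CO→119, NO₂→180. Overall AQI = max = 367; dominant pollutant is SO₂.
AQI 367: Hazardous.

367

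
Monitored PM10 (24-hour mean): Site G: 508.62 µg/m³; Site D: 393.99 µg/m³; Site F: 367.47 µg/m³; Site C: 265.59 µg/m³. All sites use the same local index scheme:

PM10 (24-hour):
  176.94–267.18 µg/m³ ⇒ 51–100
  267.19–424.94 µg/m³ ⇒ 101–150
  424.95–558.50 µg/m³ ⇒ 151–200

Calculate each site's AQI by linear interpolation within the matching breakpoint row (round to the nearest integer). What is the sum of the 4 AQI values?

Site G: row 424.95–558.50 (AQI 151–200). (200−151)·(508.62−424.95)/(558.50−424.95) + 151 = 49·83.67/133.55 + 151 ≈ 181.70 → 182.
Site D 393.99: bracket 267.19–424.94 → index 101–150; slope 49/157.75, offset 126.80.
AQI = 101 + 49/157.75·126.80 ≈ 140.39 ⇒ 140.
Site F: 367.47 lies in 267.19–424.94, so I_lo=101, I_hi=150, C_lo=267.19, C_hi=424.94.
(150−101)/(424.94−267.19) × (367.47−267.19) + 101 = 49/157.75 × 100.28 + 101 ≈ 132.15 → 132.
Site C 265.59: bracket 176.94–267.18 → index 51–100; slope 49/90.24, offset 88.65.
AQI = 51 + 49/90.24·88.65 ≈ 99.14 ⇒ 99.
AQIs: Site G=182, Site D=140, Site F=132, Site C=99. Sum = 182 + 140 + 132 + 99 = 553.

553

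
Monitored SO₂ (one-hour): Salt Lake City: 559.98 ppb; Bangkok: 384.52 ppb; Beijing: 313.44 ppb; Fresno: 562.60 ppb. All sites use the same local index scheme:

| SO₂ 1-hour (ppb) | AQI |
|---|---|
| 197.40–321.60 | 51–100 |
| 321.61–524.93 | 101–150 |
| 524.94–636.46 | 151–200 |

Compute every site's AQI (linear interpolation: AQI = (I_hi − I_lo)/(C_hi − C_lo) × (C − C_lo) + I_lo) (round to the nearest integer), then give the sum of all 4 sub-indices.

Salt Lake City: 559.98 lies in 524.94–636.46, so I_lo=151, I_hi=200, C_lo=524.94, C_hi=636.46.
(200−151)/(636.46−524.94) × (559.98−524.94) + 151 = 49/111.52 × 35.04 + 151 ≈ 166.40 → 166.
Bangkok: 384.52 ∈ [321.61, 524.93] ↔ index [101, 150].
101 + (384.52−321.61)·(150−101)/(524.93−321.61) = 101 + 62.91·49/203.32 ≈ 116.16, so AQI = 116.
Beijing 313.44: bracket 197.40–321.60 → index 51–100; slope 49/124.20, offset 116.04.
AQI = 51 + 49/124.20·116.04 ≈ 96.78 ⇒ 97.
Fresno 562.60: bracket 524.94–636.46 → index 151–200; slope 49/111.52, offset 37.66.
AQI = 151 + 49/111.52·37.66 ≈ 167.55 ⇒ 168.
AQIs: Salt Lake City=166, Bangkok=116, Beijing=97, Fresno=168. Sum = 166 + 116 + 97 + 168 = 547.

547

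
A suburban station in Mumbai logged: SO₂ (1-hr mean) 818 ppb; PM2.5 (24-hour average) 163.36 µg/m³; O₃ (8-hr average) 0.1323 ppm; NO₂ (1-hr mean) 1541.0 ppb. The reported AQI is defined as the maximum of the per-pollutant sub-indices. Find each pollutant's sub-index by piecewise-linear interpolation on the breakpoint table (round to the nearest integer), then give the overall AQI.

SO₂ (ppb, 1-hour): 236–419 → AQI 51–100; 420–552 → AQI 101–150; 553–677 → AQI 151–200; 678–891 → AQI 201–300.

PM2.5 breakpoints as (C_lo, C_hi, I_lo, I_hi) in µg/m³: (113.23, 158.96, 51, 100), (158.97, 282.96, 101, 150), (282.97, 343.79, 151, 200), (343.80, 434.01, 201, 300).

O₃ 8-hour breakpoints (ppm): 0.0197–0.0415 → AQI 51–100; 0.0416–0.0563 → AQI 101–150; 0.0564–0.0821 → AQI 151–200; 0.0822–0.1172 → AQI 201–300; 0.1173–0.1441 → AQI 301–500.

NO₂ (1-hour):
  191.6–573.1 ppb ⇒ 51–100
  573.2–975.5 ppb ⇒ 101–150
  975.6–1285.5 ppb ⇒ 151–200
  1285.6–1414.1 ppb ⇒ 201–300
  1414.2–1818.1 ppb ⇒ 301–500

412

SO₂ 818: bracket 678–891 → index 201–300; slope 99/213, offset 140.
AQI = 201 + 99/213·140 ≈ 266.07 ⇒ 266.
PM2.5: row 158.97–282.96 (AQI 101–150). (150−101)·(163.36−158.97)/(282.96−158.97) + 101 = 49·4.39/123.99 + 101 ≈ 102.73 → 103.
O₃: 0.1323 ∈ [0.1173, 0.1441] ↔ index [301, 500].
301 + (0.1323−0.1173)·(500−301)/(0.1441−0.1173) = 301 + 0.0150·199/0.0268 ≈ 412.38, so AQI = 412.
NO₂: 1541.0 lies in 1414.2–1818.1, so I_lo=301, I_hi=500, C_lo=1414.2, C_hi=1818.1.
(500−301)/(1818.1−1414.2) × (1541.0−1414.2) + 301 = 199/403.9 × 126.8 + 301 ≈ 363.47 → 363.
Sub-indices: SO₂→266, PM2.5→103, O₃→412, NO₂→363. Overall AQI = max = 412; dominant pollutant is O₃.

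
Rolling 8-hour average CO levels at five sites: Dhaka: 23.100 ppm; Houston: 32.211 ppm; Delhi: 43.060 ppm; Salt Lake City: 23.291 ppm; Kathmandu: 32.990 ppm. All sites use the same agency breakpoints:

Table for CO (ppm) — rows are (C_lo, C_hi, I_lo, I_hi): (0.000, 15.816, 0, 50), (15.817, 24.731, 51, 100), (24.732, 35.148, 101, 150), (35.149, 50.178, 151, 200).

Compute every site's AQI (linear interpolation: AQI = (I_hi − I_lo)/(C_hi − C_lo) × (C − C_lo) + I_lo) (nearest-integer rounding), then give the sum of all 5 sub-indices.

Dhaka: 23.100 lies in 15.817–24.731, so I_lo=51, I_hi=100, C_lo=15.817, C_hi=24.731.
(100−51)/(24.731−15.817) × (23.100−15.817) + 51 = 49/8.914 × 7.283 + 51 ≈ 91.03 → 91.
Houston: row 24.732–35.148 (AQI 101–150). (150−101)·(32.211−24.732)/(35.148−24.732) + 101 = 49·7.479/10.416 + 101 ≈ 136.18 → 136.
Delhi 43.060: bracket 35.149–50.178 → index 151–200; slope 49/15.029, offset 7.911.
AQI = 151 + 49/15.029·7.911 ≈ 176.79 ⇒ 177.
Salt Lake City: row 15.817–24.731 (AQI 51–100). (100−51)·(23.291−15.817)/(24.731−15.817) + 51 = 49·7.474/8.914 + 51 ≈ 92.08 → 92.
Kathmandu: row 24.732–35.148 (AQI 101–150). (150−101)·(32.990−24.732)/(35.148−24.732) + 101 = 49·8.258/10.416 + 101 ≈ 139.85 → 140.
AQIs: Dhaka=91, Houston=136, Delhi=177, Salt Lake City=92, Kathmandu=140. Sum = 91 + 136 + 177 + 92 + 140 = 636.

636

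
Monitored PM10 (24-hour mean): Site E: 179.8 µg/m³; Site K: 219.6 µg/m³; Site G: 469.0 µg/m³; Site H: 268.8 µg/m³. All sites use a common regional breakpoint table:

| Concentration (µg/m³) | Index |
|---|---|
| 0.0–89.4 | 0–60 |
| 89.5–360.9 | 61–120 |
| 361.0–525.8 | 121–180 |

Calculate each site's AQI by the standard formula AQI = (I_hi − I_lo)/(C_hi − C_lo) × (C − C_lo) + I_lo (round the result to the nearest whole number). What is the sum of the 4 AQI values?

Site E: 179.8 lies in 89.5–360.9, so I_lo=61, I_hi=120, C_lo=89.5, C_hi=360.9.
(120−61)/(360.9−89.5) × (179.8−89.5) + 61 = 59/271.4 × 90.3 + 61 ≈ 80.63 → 81.
Site K: row 89.5–360.9 (AQI 61–120). (120−61)·(219.6−89.5)/(360.9−89.5) + 61 = 59·130.1/271.4 + 61 ≈ 89.28 → 89.
Site G: 469.0 ∈ [361.0, 525.8] ↔ index [121, 180].
121 + (469.0−361.0)·(180−121)/(525.8−361.0) = 121 + 108.0·59/164.8 ≈ 159.67, so AQI = 160.
Site H: 268.8 ∈ [89.5, 360.9] ↔ index [61, 120].
61 + (268.8−89.5)·(120−61)/(360.9−89.5) = 61 + 179.3·59/271.4 ≈ 99.98, so AQI = 100.
AQIs: Site E=81, Site K=89, Site G=160, Site H=100. Sum = 81 + 89 + 160 + 100 = 430.

430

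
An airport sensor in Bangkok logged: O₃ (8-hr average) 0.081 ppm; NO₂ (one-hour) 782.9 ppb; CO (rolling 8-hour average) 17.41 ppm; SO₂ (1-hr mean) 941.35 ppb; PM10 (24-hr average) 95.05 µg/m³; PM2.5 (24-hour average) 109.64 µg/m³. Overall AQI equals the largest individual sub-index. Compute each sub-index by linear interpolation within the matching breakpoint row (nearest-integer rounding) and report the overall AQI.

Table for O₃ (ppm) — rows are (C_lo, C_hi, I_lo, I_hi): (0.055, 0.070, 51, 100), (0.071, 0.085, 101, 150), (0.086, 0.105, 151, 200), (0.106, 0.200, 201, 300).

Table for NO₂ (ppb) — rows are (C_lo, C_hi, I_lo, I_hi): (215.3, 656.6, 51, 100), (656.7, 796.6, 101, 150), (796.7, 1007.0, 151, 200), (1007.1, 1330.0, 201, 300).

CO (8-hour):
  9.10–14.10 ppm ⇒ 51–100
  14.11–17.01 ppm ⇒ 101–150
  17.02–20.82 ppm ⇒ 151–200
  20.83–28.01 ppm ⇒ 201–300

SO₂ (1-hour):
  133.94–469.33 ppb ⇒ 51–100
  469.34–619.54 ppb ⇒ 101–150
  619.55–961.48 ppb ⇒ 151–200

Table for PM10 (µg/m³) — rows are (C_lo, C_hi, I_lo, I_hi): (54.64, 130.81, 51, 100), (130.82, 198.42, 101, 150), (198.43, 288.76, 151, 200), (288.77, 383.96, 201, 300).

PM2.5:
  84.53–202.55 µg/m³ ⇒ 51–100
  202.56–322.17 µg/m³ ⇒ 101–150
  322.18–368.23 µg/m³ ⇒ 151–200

197

O₃: row 0.071–0.085 (AQI 101–150). (150−101)·(0.081−0.071)/(0.085−0.071) + 101 = 49·0.010/0.014 + 101 ≈ 136.00 → 136.
NO₂: 782.9 lies in 656.7–796.6, so I_lo=101, I_hi=150, C_lo=656.7, C_hi=796.6.
(150−101)/(796.6−656.7) × (782.9−656.7) + 101 = 49/139.9 × 126.2 + 101 ≈ 145.20 → 145.
CO: 17.41 lies in 17.02–20.82, so I_lo=151, I_hi=200, C_lo=17.02, C_hi=20.82.
(200−151)/(20.82−17.02) × (17.41−17.02) + 151 = 49/3.80 × 0.39 + 151 ≈ 156.03 → 156.
SO₂: 941.35 lies in 619.55–961.48, so I_lo=151, I_hi=200, C_lo=619.55, C_hi=961.48.
(200−151)/(961.48−619.55) × (941.35−619.55) + 151 = 49/341.93 × 321.80 + 151 ≈ 197.12 → 197.
PM10: 95.05 ∈ [54.64, 130.81] ↔ index [51, 100].
51 + (95.05−54.64)·(100−51)/(130.81−54.64) = 51 + 40.41·49/76.17 ≈ 77.00, so AQI = 77.
PM2.5: row 84.53–202.55 (AQI 51–100). (100−51)·(109.64−84.53)/(202.55−84.53) + 51 = 49·25.11/118.02 + 51 ≈ 61.43 → 61.
Sub-indices: O₃→136, NO₂→145, CO→156, SO₂→197, PM10→77, PM2.5→61. Overall AQI = max = 197; dominant pollutant is SO₂.
AQI 197: Unhealthy.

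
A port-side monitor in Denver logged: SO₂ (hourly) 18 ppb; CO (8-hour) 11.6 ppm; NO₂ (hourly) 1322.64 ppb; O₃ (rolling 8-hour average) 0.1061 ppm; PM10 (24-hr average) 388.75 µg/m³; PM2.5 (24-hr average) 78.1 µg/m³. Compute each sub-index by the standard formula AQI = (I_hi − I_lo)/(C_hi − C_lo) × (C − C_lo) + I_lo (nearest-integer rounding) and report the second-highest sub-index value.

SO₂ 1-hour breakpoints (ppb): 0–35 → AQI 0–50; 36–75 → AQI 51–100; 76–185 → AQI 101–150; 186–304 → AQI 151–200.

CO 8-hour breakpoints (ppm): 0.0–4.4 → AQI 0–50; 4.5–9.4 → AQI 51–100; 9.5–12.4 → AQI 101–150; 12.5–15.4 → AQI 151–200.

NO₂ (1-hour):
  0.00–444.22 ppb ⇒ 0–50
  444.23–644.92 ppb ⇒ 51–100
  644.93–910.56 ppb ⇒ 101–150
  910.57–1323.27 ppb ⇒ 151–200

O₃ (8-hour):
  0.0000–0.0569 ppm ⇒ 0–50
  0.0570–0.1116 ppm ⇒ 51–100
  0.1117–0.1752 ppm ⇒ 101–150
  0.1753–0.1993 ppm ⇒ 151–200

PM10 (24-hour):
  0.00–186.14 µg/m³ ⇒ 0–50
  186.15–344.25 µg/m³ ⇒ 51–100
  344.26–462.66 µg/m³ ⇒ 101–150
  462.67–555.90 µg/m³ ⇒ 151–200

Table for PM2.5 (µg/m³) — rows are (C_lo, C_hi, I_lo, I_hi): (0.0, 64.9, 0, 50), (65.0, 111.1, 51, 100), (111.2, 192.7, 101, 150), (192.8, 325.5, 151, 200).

SO₂: 18 ∈ [0, 35] ↔ index [0, 50].
0 + (18−0)·(50−0)/(35−0) = 0 + 18·50/35 ≈ 25.71, so AQI = 26.
CO 11.6: bracket 9.5–12.4 → index 101–150; slope 49/2.9, offset 2.1.
AQI = 101 + 49/2.9·2.1 ≈ 136.48 ⇒ 136.
NO₂: row 910.57–1323.27 (AQI 151–200). (200−151)·(1322.64−910.57)/(1323.27−910.57) + 151 = 49·412.07/412.70 + 151 ≈ 199.93 → 200.
O₃: row 0.0570–0.1116 (AQI 51–100). (100−51)·(0.1061−0.0570)/(0.1116−0.0570) + 51 = 49·0.0491/0.0546 + 51 ≈ 95.06 → 95.
PM10: row 344.26–462.66 (AQI 101–150). (150−101)·(388.75−344.26)/(462.66−344.26) + 101 = 49·44.49/118.40 + 101 ≈ 119.41 → 119.
PM2.5: row 65.0–111.1 (AQI 51–100). (100−51)·(78.1−65.0)/(111.1−65.0) + 51 = 49·13.1/46.1 + 51 ≈ 64.92 → 65.
Sub-indices: SO₂→26, CO→136, NO₂→200, O₃→95, PM10→119, PM2.5→65. Ranked high→low: 200, 136, 119, 95, 65, 26. Second-highest sub-index = 136.

136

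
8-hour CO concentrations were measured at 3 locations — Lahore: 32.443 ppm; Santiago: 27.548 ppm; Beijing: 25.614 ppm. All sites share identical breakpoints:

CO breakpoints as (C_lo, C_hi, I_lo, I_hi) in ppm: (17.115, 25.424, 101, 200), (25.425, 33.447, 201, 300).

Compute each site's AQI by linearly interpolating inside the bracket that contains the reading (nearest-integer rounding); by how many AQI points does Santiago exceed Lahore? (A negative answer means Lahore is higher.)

-61

Lahore: 32.443 lies in 25.425–33.447, so I_lo=201, I_hi=300, C_lo=25.425, C_hi=33.447.
(300−201)/(33.447−25.425) × (32.443−25.425) + 201 = 99/8.022 × 7.018 + 201 ≈ 287.61 → 288.
Santiago: 27.548 ∈ [25.425, 33.447] ↔ index [201, 300].
201 + (27.548−25.425)·(300−201)/(33.447−25.425) = 201 + 2.123·99/8.022 ≈ 227.20, so AQI = 227.
Beijing: 25.614 lies in 25.425–33.447, so I_lo=201, I_hi=300, C_lo=25.425, C_hi=33.447.
(300−201)/(33.447−25.425) × (25.614−25.425) + 201 = 99/8.022 × 0.189 + 201 ≈ 203.33 → 203.
AQIs: Lahore=288, Santiago=227, Beijing=203. Santiago (227) − Lahore (288) = -61.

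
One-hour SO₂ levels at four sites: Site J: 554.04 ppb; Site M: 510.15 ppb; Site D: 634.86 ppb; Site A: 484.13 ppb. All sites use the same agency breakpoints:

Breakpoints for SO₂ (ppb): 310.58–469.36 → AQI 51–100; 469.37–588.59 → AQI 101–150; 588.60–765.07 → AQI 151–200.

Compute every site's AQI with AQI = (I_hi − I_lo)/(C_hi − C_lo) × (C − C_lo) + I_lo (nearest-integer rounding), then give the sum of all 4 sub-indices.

Site J: 554.04 lies in 469.37–588.59, so I_lo=101, I_hi=150, C_lo=469.37, C_hi=588.59.
(150−101)/(588.59−469.37) × (554.04−469.37) + 101 = 49/119.22 × 84.67 + 101 ≈ 135.80 → 136.
Site M: 510.15 ∈ [469.37, 588.59] ↔ index [101, 150].
101 + (510.15−469.37)·(150−101)/(588.59−469.37) = 101 + 40.78·49/119.22 ≈ 117.76, so AQI = 118.
Site D: row 588.60–765.07 (AQI 151–200). (200−151)·(634.86−588.60)/(765.07−588.60) + 151 = 49·46.26/176.47 + 151 ≈ 163.84 → 164.
Site A: 484.13 lies in 469.37–588.59, so I_lo=101, I_hi=150, C_lo=469.37, C_hi=588.59.
(150−101)/(588.59−469.37) × (484.13−469.37) + 101 = 49/119.22 × 14.76 + 101 ≈ 107.07 → 107.
AQIs: Site J=136, Site M=118, Site D=164, Site A=107. Sum = 136 + 118 + 164 + 107 = 525.

525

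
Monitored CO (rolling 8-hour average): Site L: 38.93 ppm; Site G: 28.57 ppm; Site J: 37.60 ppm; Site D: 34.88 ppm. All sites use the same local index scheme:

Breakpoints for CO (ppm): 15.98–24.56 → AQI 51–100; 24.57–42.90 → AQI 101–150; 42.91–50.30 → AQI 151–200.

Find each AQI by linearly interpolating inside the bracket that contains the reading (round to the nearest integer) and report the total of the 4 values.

Site L: row 24.57–42.90 (AQI 101–150). (150−101)·(38.93−24.57)/(42.90−24.57) + 101 = 49·14.36/18.33 + 101 ≈ 139.39 → 139.
Site G 28.57: bracket 24.57–42.90 → index 101–150; slope 49/18.33, offset 4.00.
AQI = 101 + 49/18.33·4.00 ≈ 111.69 ⇒ 112.
Site J: 37.60 lies in 24.57–42.90, so I_lo=101, I_hi=150, C_lo=24.57, C_hi=42.90.
(150−101)/(42.90−24.57) × (37.60−24.57) + 101 = 49/18.33 × 13.03 + 101 ≈ 135.83 → 136.
Site D: 34.88 lies in 24.57–42.90, so I_lo=101, I_hi=150, C_lo=24.57, C_hi=42.90.
(150−101)/(42.90−24.57) × (34.88−24.57) + 101 = 49/18.33 × 10.31 + 101 ≈ 128.56 → 129.
AQIs: Site L=139, Site G=112, Site J=136, Site D=129. Sum = 139 + 112 + 136 + 129 = 516.

516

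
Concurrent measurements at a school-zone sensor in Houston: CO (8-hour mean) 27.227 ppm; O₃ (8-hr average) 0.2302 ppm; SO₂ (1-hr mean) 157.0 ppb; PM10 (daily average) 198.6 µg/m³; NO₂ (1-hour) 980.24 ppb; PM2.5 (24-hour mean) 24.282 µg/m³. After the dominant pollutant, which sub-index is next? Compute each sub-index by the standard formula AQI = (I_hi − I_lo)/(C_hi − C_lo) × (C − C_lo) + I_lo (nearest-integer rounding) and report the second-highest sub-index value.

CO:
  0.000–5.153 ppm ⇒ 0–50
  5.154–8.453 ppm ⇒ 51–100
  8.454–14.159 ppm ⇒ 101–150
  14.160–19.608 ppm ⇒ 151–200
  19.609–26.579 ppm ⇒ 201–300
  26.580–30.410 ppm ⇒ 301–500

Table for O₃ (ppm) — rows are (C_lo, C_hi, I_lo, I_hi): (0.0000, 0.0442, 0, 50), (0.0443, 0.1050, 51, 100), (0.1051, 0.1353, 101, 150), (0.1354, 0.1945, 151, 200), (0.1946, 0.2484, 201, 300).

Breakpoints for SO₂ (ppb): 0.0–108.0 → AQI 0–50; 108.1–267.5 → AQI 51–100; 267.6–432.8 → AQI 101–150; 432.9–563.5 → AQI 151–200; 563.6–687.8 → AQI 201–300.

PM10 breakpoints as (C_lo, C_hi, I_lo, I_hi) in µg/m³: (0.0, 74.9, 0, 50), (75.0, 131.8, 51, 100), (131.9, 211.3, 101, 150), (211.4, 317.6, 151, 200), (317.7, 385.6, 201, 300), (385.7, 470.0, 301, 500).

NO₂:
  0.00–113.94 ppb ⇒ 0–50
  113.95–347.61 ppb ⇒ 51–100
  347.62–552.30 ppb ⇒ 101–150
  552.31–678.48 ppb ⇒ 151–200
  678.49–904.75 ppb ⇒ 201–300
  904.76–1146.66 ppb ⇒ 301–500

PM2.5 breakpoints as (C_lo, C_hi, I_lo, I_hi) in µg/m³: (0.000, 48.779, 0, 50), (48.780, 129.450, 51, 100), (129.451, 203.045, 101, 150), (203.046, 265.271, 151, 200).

CO: row 26.580–30.410 (AQI 301–500). (500−301)·(27.227−26.580)/(30.410−26.580) + 301 = 199·0.647/3.830 + 301 ≈ 334.62 → 335.
O₃: 0.2302 ∈ [0.1946, 0.2484] ↔ index [201, 300].
201 + (0.2302−0.1946)·(300−201)/(0.2484−0.1946) = 201 + 0.0356·99/0.0538 ≈ 266.51, so AQI = 267.
SO₂: row 108.1–267.5 (AQI 51–100). (100−51)·(157.0−108.1)/(267.5−108.1) + 51 = 49·48.9/159.4 + 51 ≈ 66.03 → 66.
PM10: 198.6 ∈ [131.9, 211.3] ↔ index [101, 150].
101 + (198.6−131.9)·(150−101)/(211.3−131.9) = 101 + 66.7·49/79.4 ≈ 142.16, so AQI = 142.
NO₂: row 904.76–1146.66 (AQI 301–500). (500−301)·(980.24−904.76)/(1146.66−904.76) + 301 = 199·75.48/241.90 + 301 ≈ 363.09 → 363.
PM2.5: 24.282 ∈ [0.000, 48.779] ↔ index [0, 50].
0 + (24.282−0.000)·(50−0)/(48.779−0.000) = 0 + 24.282·50/48.779 ≈ 24.89, so AQI = 25.
Sub-indices: CO→335, O₃→267, SO₂→66, PM10→142, NO₂→363, PM2.5→25. Ranked high→low: 363, 335, 267, 142, 66, 25. Second-highest sub-index = 335.

335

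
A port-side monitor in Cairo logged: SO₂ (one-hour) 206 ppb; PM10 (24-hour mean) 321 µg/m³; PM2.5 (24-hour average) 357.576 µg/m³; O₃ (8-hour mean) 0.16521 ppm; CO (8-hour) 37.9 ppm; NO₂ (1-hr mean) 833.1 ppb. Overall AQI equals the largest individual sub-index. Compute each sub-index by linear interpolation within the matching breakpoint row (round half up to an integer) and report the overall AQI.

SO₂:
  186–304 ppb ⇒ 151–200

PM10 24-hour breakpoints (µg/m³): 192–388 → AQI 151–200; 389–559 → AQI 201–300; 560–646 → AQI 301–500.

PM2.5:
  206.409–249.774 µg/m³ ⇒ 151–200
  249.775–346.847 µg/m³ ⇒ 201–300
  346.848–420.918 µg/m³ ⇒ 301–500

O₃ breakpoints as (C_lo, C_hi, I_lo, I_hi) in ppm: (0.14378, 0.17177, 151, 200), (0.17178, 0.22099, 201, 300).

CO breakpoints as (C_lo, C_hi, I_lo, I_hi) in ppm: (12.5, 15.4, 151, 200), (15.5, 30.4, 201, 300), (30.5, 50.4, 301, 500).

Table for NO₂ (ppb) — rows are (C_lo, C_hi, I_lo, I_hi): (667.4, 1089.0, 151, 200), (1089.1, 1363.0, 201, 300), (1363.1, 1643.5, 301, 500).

375

SO₂: 206 lies in 186–304, so I_lo=151, I_hi=200, C_lo=186, C_hi=304.
(200−151)/(304−186) × (206−186) + 151 = 49/118 × 20 + 151 ≈ 159.31 → 159.
PM10: 321 lies in 192–388, so I_lo=151, I_hi=200, C_lo=192, C_hi=388.
(200−151)/(388−192) × (321−192) + 151 = 49/196 × 129 + 151 ≈ 183.25 → 183.
PM2.5 357.576: bracket 346.848–420.918 → index 301–500; slope 199/74.070, offset 10.728.
AQI = 301 + 199/74.070·10.728 ≈ 329.82 ⇒ 330.
O₃: row 0.14378–0.17177 (AQI 151–200). (200−151)·(0.16521−0.14378)/(0.17177−0.14378) + 151 = 49·0.02143/0.02799 + 151 ≈ 188.52 → 189.
CO: 37.9 lies in 30.5–50.4, so I_lo=301, I_hi=500, C_lo=30.5, C_hi=50.4.
(500−301)/(50.4−30.5) × (37.9−30.5) + 301 = 199/19.9 × 7.4 + 301 ≈ 375.00 → 375.
NO₂: 833.1 ∈ [667.4, 1089.0] ↔ index [151, 200].
151 + (833.1−667.4)·(200−151)/(1089.0−667.4) = 151 + 165.7·49/421.6 ≈ 170.26, so AQI = 170.
Sub-indices: SO₂→159, PM10→183, PM2.5→330, O₃→189, CO→375, NO₂→170. Overall AQI = max = 375; dominant pollutant is CO.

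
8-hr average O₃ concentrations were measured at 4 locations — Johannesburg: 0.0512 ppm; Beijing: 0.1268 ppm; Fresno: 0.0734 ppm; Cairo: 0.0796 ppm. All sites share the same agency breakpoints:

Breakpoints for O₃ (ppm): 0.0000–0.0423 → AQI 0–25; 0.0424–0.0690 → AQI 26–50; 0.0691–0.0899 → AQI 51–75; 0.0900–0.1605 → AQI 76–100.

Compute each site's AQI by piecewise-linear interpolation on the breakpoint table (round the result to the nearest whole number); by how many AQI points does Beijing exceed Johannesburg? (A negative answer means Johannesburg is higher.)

Johannesburg: row 0.0424–0.0690 (AQI 26–50). (50−26)·(0.0512−0.0424)/(0.0690−0.0424) + 26 = 24·0.0088/0.0266 + 26 ≈ 33.94 → 34.
Beijing: row 0.0900–0.1605 (AQI 76–100). (100−76)·(0.1268−0.0900)/(0.1605−0.0900) + 76 = 24·0.0368/0.0705 + 76 ≈ 88.53 → 89.
Fresno: 0.0734 lies in 0.0691–0.0899, so I_lo=51, I_hi=75, C_lo=0.0691, C_hi=0.0899.
(75−51)/(0.0899−0.0691) × (0.0734−0.0691) + 51 = 24/0.0208 × 0.0043 + 51 ≈ 55.96 → 56.
Cairo: 0.0796 lies in 0.0691–0.0899, so I_lo=51, I_hi=75, C_lo=0.0691, C_hi=0.0899.
(75−51)/(0.0899−0.0691) × (0.0796−0.0691) + 51 = 24/0.0208 × 0.0105 + 51 ≈ 63.12 → 63.
AQIs: Johannesburg=34, Beijing=89, Fresno=56, Cairo=63. Beijing (89) − Johannesburg (34) = 55.

55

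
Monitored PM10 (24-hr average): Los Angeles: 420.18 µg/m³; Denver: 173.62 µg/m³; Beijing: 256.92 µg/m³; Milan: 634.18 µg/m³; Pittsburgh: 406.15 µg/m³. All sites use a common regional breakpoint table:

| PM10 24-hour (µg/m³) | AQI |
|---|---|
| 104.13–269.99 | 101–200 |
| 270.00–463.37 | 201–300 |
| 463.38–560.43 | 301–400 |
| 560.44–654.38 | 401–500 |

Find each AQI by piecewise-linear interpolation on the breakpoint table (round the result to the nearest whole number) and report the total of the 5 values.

1362

Los Angeles 420.18: bracket 270.00–463.37 → index 201–300; slope 99/193.37, offset 150.18.
AQI = 201 + 99/193.37·150.18 ≈ 277.89 ⇒ 278.
Denver 173.62: bracket 104.13–269.99 → index 101–200; slope 99/165.86, offset 69.49.
AQI = 101 + 99/165.86·69.49 ≈ 142.48 ⇒ 142.
Beijing: 256.92 ∈ [104.13, 269.99] ↔ index [101, 200].
101 + (256.92−104.13)·(200−101)/(269.99−104.13) = 101 + 152.79·99/165.86 ≈ 192.20, so AQI = 192.
Milan 634.18: bracket 560.44–654.38 → index 401–500; slope 99/93.94, offset 73.74.
AQI = 401 + 99/93.94·73.74 ≈ 478.71 ⇒ 479.
Pittsburgh 406.15: bracket 270.00–463.37 → index 201–300; slope 99/193.37, offset 136.15.
AQI = 201 + 99/193.37·136.15 ≈ 270.70 ⇒ 271.
AQIs: Los Angeles=278, Denver=142, Beijing=192, Milan=479, Pittsburgh=271. Sum = 278 + 142 + 192 + 479 + 271 = 1362.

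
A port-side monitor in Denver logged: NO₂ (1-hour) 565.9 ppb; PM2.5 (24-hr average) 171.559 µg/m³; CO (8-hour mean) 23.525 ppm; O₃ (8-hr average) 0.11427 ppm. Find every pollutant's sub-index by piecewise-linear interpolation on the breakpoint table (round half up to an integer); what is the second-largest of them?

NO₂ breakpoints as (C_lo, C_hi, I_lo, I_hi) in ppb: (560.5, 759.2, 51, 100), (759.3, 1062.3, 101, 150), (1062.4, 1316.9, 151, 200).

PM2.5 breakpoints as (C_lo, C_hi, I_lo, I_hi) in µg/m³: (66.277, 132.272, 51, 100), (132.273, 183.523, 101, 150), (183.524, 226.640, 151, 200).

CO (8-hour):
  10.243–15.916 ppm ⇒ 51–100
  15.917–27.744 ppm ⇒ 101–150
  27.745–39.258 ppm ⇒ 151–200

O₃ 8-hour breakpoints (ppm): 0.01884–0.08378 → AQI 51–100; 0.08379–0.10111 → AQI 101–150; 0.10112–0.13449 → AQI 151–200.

NO₂ 565.9: bracket 560.5–759.2 → index 51–100; slope 49/198.7, offset 5.4.
AQI = 51 + 49/198.7·5.4 ≈ 52.33 ⇒ 52.
PM2.5 171.559: bracket 132.273–183.523 → index 101–150; slope 49/51.250, offset 39.286.
AQI = 101 + 49/51.250·39.286 ≈ 138.56 ⇒ 139.
CO: 23.525 ∈ [15.917, 27.744] ↔ index [101, 150].
101 + (23.525−15.917)·(150−101)/(27.744−15.917) = 101 + 7.608·49/11.827 ≈ 132.52, so AQI = 133.
O₃: 0.11427 lies in 0.10112–0.13449, so I_lo=151, I_hi=200, C_lo=0.10112, C_hi=0.13449.
(200−151)/(0.13449−0.10112) × (0.11427−0.10112) + 151 = 49/0.03337 × 0.01315 + 151 ≈ 170.31 → 170.
Sub-indices: NO₂→52, PM2.5→139, CO→133, O₃→170. Ranked high→low: 170, 139, 133, 52. Second-highest sub-index = 139.

139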